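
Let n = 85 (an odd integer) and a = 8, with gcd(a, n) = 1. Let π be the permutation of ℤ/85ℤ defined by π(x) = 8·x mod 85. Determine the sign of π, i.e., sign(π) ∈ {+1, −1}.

Trace 32: π^k(32) = [32, 1, 8, 64, 2, 16, 43] for k=0..6.
π_8 has 12 disjoint cycles with lengths [8, 8, 8, 8, 8, 8, 8, 8, 8, 8, 4, 1] on {0,…,84}.
Σ(ℓ_i−1) = 85−12 = 73; sign = (−1)^73 = -1.

-1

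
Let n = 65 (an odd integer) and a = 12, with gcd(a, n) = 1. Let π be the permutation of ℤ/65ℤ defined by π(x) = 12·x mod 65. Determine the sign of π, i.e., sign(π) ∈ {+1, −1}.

-1

Orbit of 14 under x↦12x: [14, 38, 1, 12]… (length divides ord_65(12)).
Decompose π into cycles: lengths [4, 4, 4, 4, 4, 4, 4, 4, 4, 4, 4, 4, 4, 2, 2, 2, 2, 2, 2, 1] (20 cycles, including the fixed point 0).
65 − 20 = 45 transpositions; sign(π) = (−1)^45 = -1.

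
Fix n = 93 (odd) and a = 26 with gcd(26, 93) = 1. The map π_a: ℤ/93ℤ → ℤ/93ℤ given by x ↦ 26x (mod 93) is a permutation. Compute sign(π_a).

Trace 1: π^k(1) = [1, 26, 25, 92, 67, 68] for k=0..5.
Decompose π into cycles: lengths [6, 6, 6, 6, 6, 6, 6, 6, 6, 6, 6, 6, 6, 6, 6, 2, 1] (17 cycles, including the fixed point 0).
n − c = 93 − 17 = 76; sign = (−1)^76 = +1.

+1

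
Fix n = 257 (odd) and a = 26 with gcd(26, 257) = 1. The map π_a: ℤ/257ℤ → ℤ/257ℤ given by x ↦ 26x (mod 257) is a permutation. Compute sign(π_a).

Start at x=239: 239 → 46 → 168 → 256 → 231 → 95 → 157 → … (one orbit).
Decompose π into cycles: lengths [128, 128, 1] (3 cycles, including the fixed point 0).
sign(π) = (−1)^{n − #cycles} = (−1)^{257−3} = (−1)^254 = +1.
Check: (26/257) = +1 by Zolotarev.

+1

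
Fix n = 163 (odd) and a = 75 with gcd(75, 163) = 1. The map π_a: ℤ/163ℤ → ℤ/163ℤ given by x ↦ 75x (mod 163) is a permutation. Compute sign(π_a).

Start at x=28: 28 → 144 → 42 → 53 → 63 → 161 → 13 → … (one orbit).
Decompose π into cycles: lengths [162, 1] (2 cycles, including the fixed point 0).
With 2 cycles on 163 points, sign = (−1)^{163−2} = -1.
The Jacobi symbol (75|163) = -1 (Zolotarev) agrees.

-1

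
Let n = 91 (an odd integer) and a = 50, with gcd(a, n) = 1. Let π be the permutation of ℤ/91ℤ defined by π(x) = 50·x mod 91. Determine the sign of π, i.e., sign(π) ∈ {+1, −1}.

Orbit of 29 under x↦50x: [29, 85, 64, 15, 22, 8, 36]… (length divides ord_91(50)).
Cycle lengths of π_50 on ℤ/91ℤ: [12, 12, 12, 12, 12, 12, 12, 1, 1, 1, 1, 1, 1, 1]; 14 cycles in total.
Σ(ℓ_i−1) = 91−14 = 77; sign = (−1)^77 = -1.
Zolotarev: (50|91) = -1, matching the cycle-count sign.

-1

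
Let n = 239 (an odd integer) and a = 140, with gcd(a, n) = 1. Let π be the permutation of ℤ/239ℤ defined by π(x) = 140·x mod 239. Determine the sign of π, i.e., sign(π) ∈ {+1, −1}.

Trace 133: π^k(133) = [133, 217, 27, 195, 54, 151, 108] for k=0..6.
Decompose π into cycles: lengths [238, 1] (2 cycles, including the fixed point 0).
With 2 cycles on 239 points, sign = (−1)^{239−2} = -1.
(140|239)_J = -1 (Zolotarev's lemma cross-check).

-1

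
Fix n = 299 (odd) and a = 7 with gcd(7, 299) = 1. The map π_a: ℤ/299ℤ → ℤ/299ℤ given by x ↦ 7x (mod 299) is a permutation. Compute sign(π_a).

Orbit of 133 under x↦7x: [133, 34, 238, 171, 1, 7, 49]… (length divides ord_299(7)).
π_7 has 5 disjoint cycles with lengths [132, 132, 22, 12, 1] on {0,…,298}.
5 cycles on 299: each ℓ→(−1)^(ℓ−1), product (−1)^294 = +1.
Zolotarev: (7|299) = +1, matching the cycle-count sign.

+1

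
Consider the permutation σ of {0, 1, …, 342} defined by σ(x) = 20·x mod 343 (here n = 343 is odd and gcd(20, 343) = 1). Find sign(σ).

-1

Start at x=183: 183 → 230 → 141 → 76 → 148 → 216 → 204 → … (one orbit).
10 cycles of lengths [98, 98, 98, 14, 14, 14, 2, 2, 2, 1].
10 cycles on 343: each ℓ→(−1)^(ℓ−1), product (−1)^333 = -1.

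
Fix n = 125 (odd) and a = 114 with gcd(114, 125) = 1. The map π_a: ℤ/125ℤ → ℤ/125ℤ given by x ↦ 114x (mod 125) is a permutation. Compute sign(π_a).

Orbit of 24 under x↦114x: [24, 111, 29, 56, 9, 26, 89]… (length divides ord_125(114)).
Cycle type of π: 50×2 + 10×2 + 2×2 + 1; total 7 cycles.
Σ(ℓ_i−1) = 125−7 = 118; sign = (−1)^118 = +1.
Zolotarev: (114|125) = +1, matching the cycle-count sign.

+1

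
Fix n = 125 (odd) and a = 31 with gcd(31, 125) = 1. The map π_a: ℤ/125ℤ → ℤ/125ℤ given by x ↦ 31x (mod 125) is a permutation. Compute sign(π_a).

Start at x=11: 11 → 91 → 71 → 76 → 106 → 36 → 116 → … (one orbit).
Cycle type of π: 25×4 + 5×4 + 1×5; total 13 cycles.
n − c = 125 − 13 = 112; sign = (−1)^112 = +1.
Via Zolotarev, sign(π_{31}) = (31|125) = +1.

+1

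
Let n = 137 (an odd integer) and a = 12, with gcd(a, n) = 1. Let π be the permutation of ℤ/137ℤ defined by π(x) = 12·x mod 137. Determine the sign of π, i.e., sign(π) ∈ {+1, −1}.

Orbit of 136 under x↦12x: [136, 125, 130, 53, 88, 97, 68]… (length divides ord_137(12)).
2 cycles of lengths [136, 1].
Σ(ℓ_i−1) = 137−2 = 135; sign = (−1)^135 = -1.
Zolotarev: (12|137) = -1, matching the cycle-count sign.

-1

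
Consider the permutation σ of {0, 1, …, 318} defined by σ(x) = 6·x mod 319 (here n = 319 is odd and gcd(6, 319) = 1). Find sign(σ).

Orbit of 109 under x↦6x: [109, 16, 96, 257, 266, 1, 6]… (length divides ord_319(6)).
Cycle type of π: 70×4 + 14×2 + 10 + 1; total 8 cycles.
n − c = 319 − 8 = 311; sign = (−1)^311 = -1.

-1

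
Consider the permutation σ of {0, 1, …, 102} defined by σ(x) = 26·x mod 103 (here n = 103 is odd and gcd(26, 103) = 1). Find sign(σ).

Orbit of 50 under x↦26x: [50, 64, 16, 4, 1, 26, 58]… (length divides ord_103(26)).
3 cycles of lengths [51, 51, 1].
sign(π) = (−1)^{n − #cycles} = (−1)^{103−3} = (−1)^100 = +1.
Via Zolotarev, sign(π_{26}) = (26|103) = +1.

+1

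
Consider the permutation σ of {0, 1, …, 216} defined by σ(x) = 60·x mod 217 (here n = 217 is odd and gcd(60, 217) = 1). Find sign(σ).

-1

Start at x=29: 29 → 4 → 23 → 78 → 123 → 2 → 120 → … (one orbit).
The orbit structure of x ↦ 60x mod 217: 12 orbits of sizes [30, 30, 30, 30, 30, 30, 10, 10, 10, 3, 3, 1].
n − c = 217 − 12 = 205; sign = (−1)^205 = -1.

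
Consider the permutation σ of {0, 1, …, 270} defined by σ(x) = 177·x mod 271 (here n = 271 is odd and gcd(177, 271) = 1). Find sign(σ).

+1

Orbit of 1 under x↦177x: [1, 177, 164, 31, 67, 206, 148]… (length divides ord_271(177)).
Decompose π into cycles: lengths [135, 135, 1] (3 cycles, including the fixed point 0).
Σ(ℓ_i−1) = 271−3 = 268; sign = (−1)^268 = +1.
(177|271)_J = +1 (Zolotarev's lemma cross-check).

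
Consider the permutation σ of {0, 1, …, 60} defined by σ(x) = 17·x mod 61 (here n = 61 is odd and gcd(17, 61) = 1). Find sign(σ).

Start at x=34: 34 → 29 → 5 → 24 → 42 → 43 → 60 → … (one orbit).
The orbit structure of x ↦ 17x mod 61: 2 orbits of sizes [60, 1].
n − c = 61 − 2 = 59; sign = (−1)^59 = -1.
Via Zolotarev, sign(π_{17}) = (17|61) = -1.

-1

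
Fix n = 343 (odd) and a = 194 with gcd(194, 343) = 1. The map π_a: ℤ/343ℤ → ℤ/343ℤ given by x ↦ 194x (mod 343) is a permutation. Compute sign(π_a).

-1

Orbit of 11 under x↦194x: [11, 76, 338, 59, 127, 285, 67]… (length divides ord_343(194)).
π_194 has 4 disjoint cycles with lengths [294, 42, 6, 1] on {0,…,342}.
n − c = 343 − 4 = 339; sign = (−1)^339 = -1.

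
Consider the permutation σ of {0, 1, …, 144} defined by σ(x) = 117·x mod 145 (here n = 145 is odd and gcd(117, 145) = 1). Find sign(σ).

Trace 117: π^k(117) = [117, 59, 88, 1] for k=0..3.
The orbit structure of x ↦ 117x mod 145: 58 orbits of sizes [4, 4, 4, 4, 4, 4, 4, 4, 4, 4, 4, 4, 4, 4, 4, 4, 4, 4, 4, 4, 4, 4, 4, 4, 4, 4, 4, 4, 4, 1, 1, 1, 1, 1, 1, 1, 1, 1, 1, 1, 1, 1, 1, 1, 1, 1, 1, 1, 1, 1, 1, 1, 1, 1, 1, 1, 1, 1].
n − c = 145 − 58 = 87; sign = (−1)^87 = -1.

-1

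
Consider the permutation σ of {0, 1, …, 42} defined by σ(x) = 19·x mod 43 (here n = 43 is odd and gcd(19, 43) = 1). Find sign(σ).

Trace 14: π^k(14) = [14, 8, 23, 7, 4, 33, 25] for k=0..6.
Decompose π into cycles: lengths [42, 1] (2 cycles, including the fixed point 0).
With 2 cycles on 43 points, sign = (−1)^{43−2} = -1.

-1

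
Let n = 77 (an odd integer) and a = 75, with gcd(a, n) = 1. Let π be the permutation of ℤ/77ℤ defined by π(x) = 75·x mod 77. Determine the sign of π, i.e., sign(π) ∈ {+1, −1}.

-1

Trace 67: π^k(67) = [67, 20, 37, 3, 71, 12, 53] for k=0..6.
π_75 has 6 disjoint cycles with lengths [30, 30, 6, 5, 5, 1] on {0,…,76}.
With 6 cycles on 77 points, sign = (−1)^{77−6} = -1.
Zolotarev: (75|77) = -1, matching the cycle-count sign.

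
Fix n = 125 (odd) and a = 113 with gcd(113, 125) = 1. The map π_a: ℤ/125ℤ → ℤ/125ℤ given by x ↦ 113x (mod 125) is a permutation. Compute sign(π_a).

Start at x=61: 61 → 18 → 34 → 92 → 21 → 123 → 24 → … (one orbit).
The orbit structure of x ↦ 113x mod 125: 4 orbits of sizes [100, 20, 4, 1].
sign(π) = (−1)^{n − #cycles} = (−1)^{125−4} = (−1)^121 = -1.
Check: (113/125) = -1 by Zolotarev.

-1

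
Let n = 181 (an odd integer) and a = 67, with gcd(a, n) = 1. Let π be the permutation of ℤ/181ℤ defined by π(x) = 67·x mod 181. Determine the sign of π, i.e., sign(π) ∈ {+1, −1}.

Orbit of 156 under x↦67x: [156, 135, 176, 27, 180, 114, 36]… (length divides ord_181(67)).
Cycle lengths of π_67 on ℤ/181ℤ: [30, 30, 30, 30, 30, 30, 1]; 7 cycles in total.
sign(π) = (−1)^{n − #cycles} = (−1)^{181−7} = (−1)^174 = +1.
Check: (67/181) = +1 by Zolotarev.

+1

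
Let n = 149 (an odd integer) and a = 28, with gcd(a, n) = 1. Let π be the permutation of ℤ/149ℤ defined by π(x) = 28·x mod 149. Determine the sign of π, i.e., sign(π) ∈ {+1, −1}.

Orbit of 88 under x↦28x: [88, 80, 5, 140, 46, 96, 6]… (length divides ord_149(28)).
Decompose π into cycles: lengths [37, 37, 37, 37, 1] (5 cycles, including the fixed point 0).
sign(π) = (−1)^{n − #cycles} = (−1)^{149−5} = (−1)^144 = +1.
Zolotarev: (28|149) = +1, matching the cycle-count sign.

+1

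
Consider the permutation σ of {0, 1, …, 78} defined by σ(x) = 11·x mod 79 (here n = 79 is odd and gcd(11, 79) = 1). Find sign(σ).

+1

Start at x=55: 55 → 52 → 19 → 51 → 8 → 9 → 20 → … (one orbit).
Decompose π into cycles: lengths [39, 39, 1] (3 cycles, including the fixed point 0).
n − c = 79 − 3 = 76; sign = (−1)^76 = +1.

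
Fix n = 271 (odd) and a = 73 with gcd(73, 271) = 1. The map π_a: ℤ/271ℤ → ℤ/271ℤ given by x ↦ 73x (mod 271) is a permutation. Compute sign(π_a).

-1

Orbit of 230 under x↦73x: [230, 259, 208, 8, 42, 85, 243]… (length divides ord_271(73)).
Cycle lengths of π_73 on ℤ/271ℤ: [270, 1]; 2 cycles in total.
2 cycles on 271: each ℓ→(−1)^(ℓ−1), product (−1)^269 = -1.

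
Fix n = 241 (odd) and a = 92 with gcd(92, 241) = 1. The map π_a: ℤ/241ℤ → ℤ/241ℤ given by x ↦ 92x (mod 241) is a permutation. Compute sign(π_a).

Orbit of 85 under x↦92x: [85, 108, 55, 240, 149, 212, 224]… (length divides ord_241(92)).
Cycle lengths of π_92 on ℤ/241ℤ: [240, 1]; 2 cycles in total.
2 cycles on 241: each ℓ→(−1)^(ℓ−1), product (−1)^239 = -1.
The Jacobi symbol (92|241) = -1 (Zolotarev) agrees.

-1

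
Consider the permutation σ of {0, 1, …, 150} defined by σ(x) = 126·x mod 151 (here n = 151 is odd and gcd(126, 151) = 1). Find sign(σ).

-1

Start at x=25: 25 → 130 → 72 → 12 → 2 → 101 → 42 → … (one orbit).
2 cycles of lengths [150, 1].
2 cycles on 151: each ℓ→(−1)^(ℓ−1), product (−1)^149 = -1.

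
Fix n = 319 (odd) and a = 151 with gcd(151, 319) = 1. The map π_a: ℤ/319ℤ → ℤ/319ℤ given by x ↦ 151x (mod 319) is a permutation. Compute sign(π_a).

Trace 257: π^k(257) = [257, 208, 146, 35, 181, 216, 78] for k=0..6.
8 cycles of lengths [70, 70, 70, 70, 14, 14, 10, 1].
Σ(ℓ_i−1) = 319−8 = 311; sign = (−1)^311 = -1.
Zolotarev: (151|319) = -1, matching the cycle-count sign.

-1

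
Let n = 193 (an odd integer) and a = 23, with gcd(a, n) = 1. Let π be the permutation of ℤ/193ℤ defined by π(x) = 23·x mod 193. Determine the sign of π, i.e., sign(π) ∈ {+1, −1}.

+1

Start at x=81: 81 → 126 → 3 → 69 → 43 → 24 → 166 → … (one orbit).
Cycle type of π: 32×6 + 1; total 7 cycles.
193 − 7 = 186 transpositions; sign(π) = (−1)^186 = +1.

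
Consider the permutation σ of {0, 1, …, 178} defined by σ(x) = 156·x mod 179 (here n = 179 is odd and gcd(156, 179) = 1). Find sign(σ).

+1

Trace 57: π^k(57) = [57, 121, 81, 106, 68, 47, 172] for k=0..6.
π_156 has 3 disjoint cycles with lengths [89, 89, 1] on {0,…,178}.
n − c = 179 − 3 = 176; sign = (−1)^176 = +1.
(156|179)_J = +1 (Zolotarev's lemma cross-check).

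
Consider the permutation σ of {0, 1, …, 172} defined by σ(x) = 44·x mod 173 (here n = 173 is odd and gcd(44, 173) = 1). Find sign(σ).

-1

Orbit of 38 under x↦44x: [38, 115, 43, 162, 35, 156, 117]… (length divides ord_173(44)).
The orbit structure of x ↦ 44x mod 173: 2 orbits of sizes [172, 1].
sign(π) = (−1)^{n − #cycles} = (−1)^{173−2} = (−1)^171 = -1.
The Jacobi symbol (44|173) = -1 (Zolotarev) agrees.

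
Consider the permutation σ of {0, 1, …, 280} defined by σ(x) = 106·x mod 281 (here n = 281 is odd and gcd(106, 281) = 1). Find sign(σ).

+1

Orbit of 202 under x↦106x: [202, 56, 35, 57, 141, 53, 279]… (length divides ord_281(106)).
Decompose π into cycles: lengths [140, 140, 1] (3 cycles, including the fixed point 0).
sign(π) = (−1)^{n − #cycles} = (−1)^{281−3} = (−1)^278 = +1.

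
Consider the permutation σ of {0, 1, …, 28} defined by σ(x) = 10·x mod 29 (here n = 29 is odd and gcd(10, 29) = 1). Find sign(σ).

-1

Orbit of 6 under x↦10x: [6, 2, 20, 26, 28, 19, 16]… (length divides ord_29(10)).
Decompose π into cycles: lengths [28, 1] (2 cycles, including the fixed point 0).
With 2 cycles on 29 points, sign = (−1)^{29−2} = -1.
Via Zolotarev, sign(π_{10}) = (10|29) = -1.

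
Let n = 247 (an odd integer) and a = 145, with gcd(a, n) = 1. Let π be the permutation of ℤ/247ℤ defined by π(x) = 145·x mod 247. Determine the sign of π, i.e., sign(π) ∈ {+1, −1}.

Start at x=151: 151 → 159 → 84 → 77 → 50 → 87 → 18 → … (one orbit).
Cycle lengths of π_145 on ℤ/247ℤ: [12, 12, 12, 12, 12, 12, 12, 12, 12, 12, 12, 12, 12, 12, 12, 12, 12, 12, 12, 6, 6, 6, 1]; 23 cycles in total.
With 23 cycles on 247 points, sign = (−1)^{247−23} = +1.
Zolotarev: (145|247) = +1, matching the cycle-count sign.

+1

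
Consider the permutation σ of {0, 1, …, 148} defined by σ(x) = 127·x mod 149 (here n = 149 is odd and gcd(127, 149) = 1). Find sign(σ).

Trace 49: π^k(49) = [49, 114, 25, 46, 31, 63, 104] for k=0..6.
Decompose π into cycles: lengths [37, 37, 37, 37, 1] (5 cycles, including the fixed point 0).
With 5 cycles on 149 points, sign = (−1)^{149−5} = +1.

+1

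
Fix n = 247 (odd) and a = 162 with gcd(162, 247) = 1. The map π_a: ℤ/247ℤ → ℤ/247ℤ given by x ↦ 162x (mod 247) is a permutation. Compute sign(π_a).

Trace 62: π^k(62) = [62, 164, 139, 41, 220, 72, 55] for k=0..6.
Cycle type of π: 36×6 + 18 + 12 + 1; total 9 cycles.
n − c = 247 − 9 = 238; sign = (−1)^238 = +1.

+1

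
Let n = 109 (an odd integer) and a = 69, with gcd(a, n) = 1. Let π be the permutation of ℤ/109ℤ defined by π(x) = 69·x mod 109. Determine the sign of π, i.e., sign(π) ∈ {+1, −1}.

Start at x=69: 69 → 74 → 92 → 26 → 50 → 71 → 103 → … (one orbit).
2 cycles of lengths [108, 1].
sign(π) = (−1)^{n − #cycles} = (−1)^{109−2} = (−1)^107 = -1.
Via Zolotarev, sign(π_{69}) = (69|109) = -1.

-1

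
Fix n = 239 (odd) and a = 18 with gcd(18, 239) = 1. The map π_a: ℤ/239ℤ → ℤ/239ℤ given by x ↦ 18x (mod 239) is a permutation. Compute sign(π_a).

+1

Orbit of 211 under x↦18x: [211, 213, 10, 180, 133, 4, 72]… (length divides ord_239(18)).
The orbit structure of x ↦ 18x mod 239: 3 orbits of sizes [119, 119, 1].
n − c = 239 − 3 = 236; sign = (−1)^236 = +1.
Check: (18/239) = +1 by Zolotarev.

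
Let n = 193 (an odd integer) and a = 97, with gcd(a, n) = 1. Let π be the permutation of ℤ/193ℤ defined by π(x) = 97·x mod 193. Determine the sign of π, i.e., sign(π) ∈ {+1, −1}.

+1

Orbit of 107 under x↦97x: [107, 150, 75, 134, 67, 130, 65]… (length divides ord_193(97)).
3 cycles of lengths [96, 96, 1].
3 cycles on 193: each ℓ→(−1)^(ℓ−1), product (−1)^190 = +1.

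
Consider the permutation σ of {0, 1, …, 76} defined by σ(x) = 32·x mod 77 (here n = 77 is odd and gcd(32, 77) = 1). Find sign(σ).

Trace 23: π^k(23) = [23, 43, 67, 65, 1, 32] for k=0..5.
Cycle lengths of π_32 on ℤ/77ℤ: [6, 6, 6, 6, 6, 6, 6, 6, 6, 6, 3, 3, 2, 2, 2, 2, 2, 1]; 18 cycles in total.
18 cycles on 77: each ℓ→(−1)^(ℓ−1), product (−1)^59 = -1.
Via Zolotarev, sign(π_{32}) = (32|77) = -1.

-1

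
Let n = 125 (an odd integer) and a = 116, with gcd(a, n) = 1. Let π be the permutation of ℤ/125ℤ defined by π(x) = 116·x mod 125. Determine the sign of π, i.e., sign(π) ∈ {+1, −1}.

+1

Trace 41: π^k(41) = [41, 6, 71, 111, 1, 116, 81] for k=0..6.
13 cycles of lengths [25, 25, 25, 25, 5, 5, 5, 5, 1, 1, 1, 1, 1].
13 cycles on 125: each ℓ→(−1)^(ℓ−1), product (−1)^112 = +1.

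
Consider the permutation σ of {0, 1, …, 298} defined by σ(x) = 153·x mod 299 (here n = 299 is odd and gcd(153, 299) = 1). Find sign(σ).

Start at x=269: 269 → 194 → 81 → 134 → 170 → 296 → 139 → … (one orbit).
8 cycles of lengths [66, 66, 66, 66, 22, 6, 6, 1].
8 cycles on 299: each ℓ→(−1)^(ℓ−1), product (−1)^291 = -1.
Zolotarev: (153|299) = -1, matching the cycle-count sign.

-1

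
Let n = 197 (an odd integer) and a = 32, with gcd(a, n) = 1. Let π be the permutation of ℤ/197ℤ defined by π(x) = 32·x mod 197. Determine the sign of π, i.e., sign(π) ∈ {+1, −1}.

Orbit of 71 under x↦32x: [71, 105, 11, 155, 35, 135, 183]… (length divides ord_197(32)).
π_32 has 2 disjoint cycles with lengths [196, 1] on {0,…,196}.
197 − 2 = 195 transpositions; sign(π) = (−1)^195 = -1.
Zolotarev: (32|197) = -1, matching the cycle-count sign.

-1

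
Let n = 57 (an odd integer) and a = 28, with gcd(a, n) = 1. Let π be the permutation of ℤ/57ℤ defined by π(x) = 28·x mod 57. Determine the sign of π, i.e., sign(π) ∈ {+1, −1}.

+1

Orbit of 4 under x↦28x: [4, 55, 1, 28, 43, 7, 25]… (length divides ord_57(28)).
The orbit structure of x ↦ 28x mod 57: 9 orbits of sizes [9, 9, 9, 9, 9, 9, 1, 1, 1].
Σ(ℓ_i−1) = 57−9 = 48; sign = (−1)^48 = +1.
The Jacobi symbol (28|57) = +1 (Zolotarev) agrees.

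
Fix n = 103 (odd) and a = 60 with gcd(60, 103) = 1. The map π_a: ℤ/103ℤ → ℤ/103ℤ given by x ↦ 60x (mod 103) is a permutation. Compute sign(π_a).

+1

Orbit of 100 under x↦60x: [100, 26, 15, 76, 28, 32, 66]… (length divides ord_103(60)).
The orbit structure of x ↦ 60x mod 103: 3 orbits of sizes [51, 51, 1].
103 − 3 = 100 transpositions; sign(π) = (−1)^100 = +1.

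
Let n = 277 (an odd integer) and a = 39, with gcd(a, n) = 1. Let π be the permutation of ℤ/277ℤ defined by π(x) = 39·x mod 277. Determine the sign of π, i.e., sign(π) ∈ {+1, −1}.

+1

Start at x=74: 74 → 116 → 92 → 264 → 47 → 171 → 21 → … (one orbit).
3 cycles of lengths [138, 138, 1].
n − c = 277 − 3 = 274; sign = (−1)^274 = +1.
Zolotarev: (39|277) = +1, matching the cycle-count sign.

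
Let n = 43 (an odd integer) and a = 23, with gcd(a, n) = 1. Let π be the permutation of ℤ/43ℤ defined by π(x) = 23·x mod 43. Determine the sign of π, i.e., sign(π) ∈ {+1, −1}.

Start at x=40: 40 → 17 → 4 → 6 → 9 → 35 → 31 → … (one orbit).
3 cycles of lengths [21, 21, 1].
43 − 3 = 40 transpositions; sign(π) = (−1)^40 = +1.
(23|43)_J = +1 (Zolotarev's lemma cross-check).

+1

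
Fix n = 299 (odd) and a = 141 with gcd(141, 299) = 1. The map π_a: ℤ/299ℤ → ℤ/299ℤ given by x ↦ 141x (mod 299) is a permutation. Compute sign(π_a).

-1

Start at x=32: 32 → 27 → 219 → 82 → 200 → 94 → 98 → … (one orbit).
Cycle lengths of π_141 on ℤ/299ℤ: [132, 132, 12, 11, 11, 1]; 6 cycles in total.
299 − 6 = 293 transpositions; sign(π) = (−1)^293 = -1.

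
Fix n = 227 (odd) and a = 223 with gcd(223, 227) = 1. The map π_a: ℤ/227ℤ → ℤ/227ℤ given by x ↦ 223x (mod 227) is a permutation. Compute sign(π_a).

-1

Trace 81: π^k(81) = [81, 130, 161, 37, 79, 138, 129] for k=0..6.
2 cycles of lengths [226, 1].
Σ(ℓ_i−1) = 227−2 = 225; sign = (−1)^225 = -1.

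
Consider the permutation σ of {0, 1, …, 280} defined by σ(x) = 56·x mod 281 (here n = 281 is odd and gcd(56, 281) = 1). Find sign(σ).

+1

Orbit of 98 under x↦56x: [98, 149, 195, 242, 64, 212, 70]… (length divides ord_281(56)).
Cycle lengths of π_56 on ℤ/281ℤ: [140, 140, 1]; 3 cycles in total.
3 cycles on 281: each ℓ→(−1)^(ℓ−1), product (−1)^278 = +1.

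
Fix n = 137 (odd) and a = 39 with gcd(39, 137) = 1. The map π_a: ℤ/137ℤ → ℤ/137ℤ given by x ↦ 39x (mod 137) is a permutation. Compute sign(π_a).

+1

Orbit of 112 under x↦39x: [112, 121, 61, 50, 32, 15, 37]… (length divides ord_137(39)).
π_39 has 3 disjoint cycles with lengths [68, 68, 1] on {0,…,136}.
n − c = 137 − 3 = 134; sign = (−1)^134 = +1.
(39|137)_J = +1 (Zolotarev's lemma cross-check).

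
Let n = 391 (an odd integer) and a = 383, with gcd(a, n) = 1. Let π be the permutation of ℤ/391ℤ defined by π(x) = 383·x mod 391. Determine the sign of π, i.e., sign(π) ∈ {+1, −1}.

Orbit of 1 under x↦383x: [1, 383, 64, 270, 186, 76, 174]… (length divides ord_391(383)).
Cycle lengths of π_383 on ℤ/391ℤ: [88, 88, 88, 88, 22, 8, 8, 1]; 8 cycles in total.
Σ(ℓ_i−1) = 391−8 = 383; sign = (−1)^383 = -1.

-1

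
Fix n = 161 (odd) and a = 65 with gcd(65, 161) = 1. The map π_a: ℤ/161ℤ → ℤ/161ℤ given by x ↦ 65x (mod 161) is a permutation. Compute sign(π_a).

-1

Trace 44: π^k(44) = [44, 123, 106, 128, 109, 1, 65] for k=0..6.
π_65 has 6 disjoint cycles with lengths [66, 66, 22, 3, 3, 1] on {0,…,160}.
sign(π) = (−1)^{n − #cycles} = (−1)^{161−6} = (−1)^155 = -1.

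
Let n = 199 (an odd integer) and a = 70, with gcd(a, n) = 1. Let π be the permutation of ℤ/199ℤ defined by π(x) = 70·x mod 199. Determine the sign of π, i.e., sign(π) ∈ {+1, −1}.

Trace 103: π^k(103) = [103, 46, 36, 132, 86, 50, 117] for k=0..6.
Cycle type of π: 99×2 + 1; total 3 cycles.
sign(π) = (−1)^{n − #cycles} = (−1)^{199−3} = (−1)^196 = +1.
The Jacobi symbol (70|199) = +1 (Zolotarev) agrees.

+1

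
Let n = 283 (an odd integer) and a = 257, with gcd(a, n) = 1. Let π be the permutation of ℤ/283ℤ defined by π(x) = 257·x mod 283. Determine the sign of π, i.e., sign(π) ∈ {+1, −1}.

Start at x=38: 38 → 144 → 218 → 275 → 208 → 252 → 240 → … (one orbit).
π_257 has 3 disjoint cycles with lengths [141, 141, 1] on {0,…,282}.
283 − 3 = 280 transpositions; sign(π) = (−1)^280 = +1.

+1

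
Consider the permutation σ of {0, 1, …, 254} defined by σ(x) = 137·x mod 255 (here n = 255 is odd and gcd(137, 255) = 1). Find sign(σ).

Orbit of 137 under x↦137x: [137, 154, 188, 1]… (length divides ord_255(137)).
Cycle lengths of π_137 on ℤ/255ℤ: [4, 4, 4, 4, 4, 4, 4, 4, 4, 4, 4, 4, 4, 4, 4, 4, 4, 4, 4, 4, 4, 4, 4, 4, 4, 4, 4, 4, 4, 4, 4, 4, 4, 4, 4, 4, 4, 4, 4, 4, 4, 4, 4, 4, 4, 4, 4, 4, 4, 4, 4, 2, 2, 2, 2, 2, 2, 2, 2, 2, 2, 2, 2, 2, 2, 2, 2, 2, 1, 1, 1, 1, 1, 1, 1, 1, 1, 1, 1, 1, 1, 1, 1, 1, 1]; 85 cycles in total.
Σ(ℓ_i−1) = 255−85 = 170; sign = (−1)^170 = +1.

+1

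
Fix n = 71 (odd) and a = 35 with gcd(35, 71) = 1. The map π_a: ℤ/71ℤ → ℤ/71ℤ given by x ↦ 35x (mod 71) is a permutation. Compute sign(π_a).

-1

Orbit of 44 under x↦35x: [44, 49, 11, 30, 56, 43, 14]… (length divides ord_71(35)).
Cycle type of π: 70 + 1; total 2 cycles.
71 − 2 = 69 transpositions; sign(π) = (−1)^69 = -1.
Via Zolotarev, sign(π_{35}) = (35|71) = -1.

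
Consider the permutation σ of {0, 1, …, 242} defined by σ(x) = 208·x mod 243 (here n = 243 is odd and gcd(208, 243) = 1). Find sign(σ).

+1

Trace 136: π^k(136) = [136, 100, 145, 28, 235, 37, 163] for k=0..6.
The orbit structure of x ↦ 208x mod 243: 27 orbits of sizes [27, 27, 27, 27, 27, 27, 9, 9, 9, 9, 9, 9, 3, 3, 3, 3, 3, 3, 1, 1, 1, 1, 1, 1, 1, 1, 1].
243 − 27 = 216 transpositions; sign(π) = (−1)^216 = +1.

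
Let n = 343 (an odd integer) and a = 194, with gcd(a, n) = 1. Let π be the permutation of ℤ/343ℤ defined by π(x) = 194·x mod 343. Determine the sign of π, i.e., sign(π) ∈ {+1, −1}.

Start at x=243: 243 → 151 → 139 → 212 → 311 → 309 → 264 → … (one orbit).
4 cycles of lengths [294, 42, 6, 1].
Σ(ℓ_i−1) = 343−4 = 339; sign = (−1)^339 = -1.

-1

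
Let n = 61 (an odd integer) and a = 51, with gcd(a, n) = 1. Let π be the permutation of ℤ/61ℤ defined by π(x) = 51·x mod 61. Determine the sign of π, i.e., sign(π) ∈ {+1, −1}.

-1

Start at x=2: 2 → 41 → 17 → 13 → 53 → 19 → 54 → … (one orbit).
Decompose π into cycles: lengths [60, 1] (2 cycles, including the fixed point 0).
With 2 cycles on 61 points, sign = (−1)^{61−2} = -1.
Via Zolotarev, sign(π_{51}) = (51|61) = -1.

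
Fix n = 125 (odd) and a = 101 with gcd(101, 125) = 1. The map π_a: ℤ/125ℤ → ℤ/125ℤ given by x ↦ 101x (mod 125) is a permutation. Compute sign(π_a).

+1

Trace 101: π^k(101) = [101, 76, 51, 26, 1] for k=0..4.
Cycle lengths of π_101 on ℤ/125ℤ: [5, 5, 5, 5, 5, 5, 5, 5, 5, 5, 5, 5, 5, 5, 5, 5, 5, 5, 5, 5, 1, 1, 1, 1, 1, 1, 1, 1, 1, 1, 1, 1, 1, 1, 1, 1, 1, 1, 1, 1, 1, 1, 1, 1, 1]; 45 cycles in total.
45 cycles on 125: each ℓ→(−1)^(ℓ−1), product (−1)^80 = +1.
Via Zolotarev, sign(π_{101}) = (101|125) = +1.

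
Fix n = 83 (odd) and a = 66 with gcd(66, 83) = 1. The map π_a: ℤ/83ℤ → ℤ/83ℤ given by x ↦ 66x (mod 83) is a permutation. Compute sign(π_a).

Start at x=33: 33 → 20 → 75 → 53 → 12 → 45 → 65 → … (one orbit).
Cycle lengths of π_66 on ℤ/83ℤ: [82, 1]; 2 cycles in total.
83 − 2 = 81 transpositions; sign(π) = (−1)^81 = -1.
Check: (66/83) = -1 by Zolotarev.

-1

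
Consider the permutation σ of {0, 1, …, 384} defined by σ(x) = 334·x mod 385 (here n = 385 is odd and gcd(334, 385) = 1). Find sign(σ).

Start at x=89: 89 → 81 → 104 → 86 → 234 → 1 → 334 → … (one orbit).
Cycle type of π: 30×10 + 10×4 + 6×5 + 5×2 + 2×2 + 1; total 24 cycles.
With 24 cycles on 385 points, sign = (−1)^{385−24} = -1.
Zolotarev: (334|385) = -1, matching the cycle-count sign.

-1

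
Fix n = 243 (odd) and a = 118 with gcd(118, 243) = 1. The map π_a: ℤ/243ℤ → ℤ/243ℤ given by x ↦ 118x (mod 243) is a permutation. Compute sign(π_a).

+1

Orbit of 118 under x↦118x: [118, 73, 109, 226, 181, 217, 91]… (length divides ord_243(118)).
π_118 has 27 disjoint cycles with lengths [27, 27, 27, 27, 27, 27, 9, 9, 9, 9, 9, 9, 3, 3, 3, 3, 3, 3, 1, 1, 1, 1, 1, 1, 1, 1, 1] on {0,…,242}.
n − c = 243 − 27 = 216; sign = (−1)^216 = +1.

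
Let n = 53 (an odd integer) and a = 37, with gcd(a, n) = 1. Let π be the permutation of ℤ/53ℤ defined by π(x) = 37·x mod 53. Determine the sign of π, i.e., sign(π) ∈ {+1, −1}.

Trace 24: π^k(24) = [24, 40, 49, 11, 36, 7, 47] for k=0..6.
The orbit structure of x ↦ 37x mod 53: 3 orbits of sizes [26, 26, 1].
Σ(ℓ_i−1) = 53−3 = 50; sign = (−1)^50 = +1.

+1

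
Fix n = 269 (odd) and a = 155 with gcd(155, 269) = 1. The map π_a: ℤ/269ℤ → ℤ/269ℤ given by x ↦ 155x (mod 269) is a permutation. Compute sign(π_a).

Orbit of 226 under x↦155x: [226, 60, 154, 198, 24, 223, 133]… (length divides ord_269(155)).
The orbit structure of x ↦ 155x mod 269: 2 orbits of sizes [268, 1].
2 cycles on 269: each ℓ→(−1)^(ℓ−1), product (−1)^267 = -1.
The Jacobi symbol (155|269) = -1 (Zolotarev) agrees.

-1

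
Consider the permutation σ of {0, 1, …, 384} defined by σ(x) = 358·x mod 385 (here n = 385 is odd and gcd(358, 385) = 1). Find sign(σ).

+1

Orbit of 288 under x↦358x: [288, 309, 127, 36, 183, 64, 197]… (length divides ord_385(358)).
Cycle type of π: 20×14 + 10×7 + 4×7 + 1×7; total 35 cycles.
n − c = 385 − 35 = 350; sign = (−1)^350 = +1.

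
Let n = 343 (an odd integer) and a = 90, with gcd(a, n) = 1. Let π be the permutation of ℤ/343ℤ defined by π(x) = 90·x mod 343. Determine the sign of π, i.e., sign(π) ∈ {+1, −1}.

Trace 111: π^k(111) = [111, 43, 97, 155, 230, 120, 167] for k=0..6.
Cycle type of π: 98×3 + 14×3 + 2×3 + 1; total 10 cycles.
sign(π) = (−1)^{n − #cycles} = (−1)^{343−10} = (−1)^333 = -1.
Check: (90/343) = -1 by Zolotarev.

-1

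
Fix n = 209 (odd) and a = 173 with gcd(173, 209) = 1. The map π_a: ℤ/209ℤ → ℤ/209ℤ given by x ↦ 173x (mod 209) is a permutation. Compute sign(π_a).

+1

Trace 208: π^k(208) = [208, 36, 167, 49, 117, 177, 107] for k=0..6.
Cycle lengths of π_173 on ℤ/209ℤ: [90, 90, 18, 10, 1]; 5 cycles in total.
sign(π) = (−1)^{n − #cycles} = (−1)^{209−5} = (−1)^204 = +1.
(173|209)_J = +1 (Zolotarev's lemma cross-check).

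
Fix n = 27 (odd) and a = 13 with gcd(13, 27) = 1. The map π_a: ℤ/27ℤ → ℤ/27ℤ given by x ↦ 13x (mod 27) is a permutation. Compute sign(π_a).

+1

Trace 19: π^k(19) = [19, 4, 25, 1, 13, 7, 10] for k=0..6.
π_13 has 7 disjoint cycles with lengths [9, 9, 3, 3, 1, 1, 1] on {0,…,26}.
With 7 cycles on 27 points, sign = (−1)^{27−7} = +1.
Check: (13/27) = +1 by Zolotarev.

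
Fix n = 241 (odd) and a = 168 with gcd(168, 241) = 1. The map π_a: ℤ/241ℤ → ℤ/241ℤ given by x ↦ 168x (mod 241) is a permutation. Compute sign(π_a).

Start at x=184: 184 → 64 → 148 → 41 → 140 → 143 → 165 → … (one orbit).
π_168 has 4 disjoint cycles with lengths [80, 80, 80, 1] on {0,…,240}.
Σ(ℓ_i−1) = 241−4 = 237; sign = (−1)^237 = -1.

-1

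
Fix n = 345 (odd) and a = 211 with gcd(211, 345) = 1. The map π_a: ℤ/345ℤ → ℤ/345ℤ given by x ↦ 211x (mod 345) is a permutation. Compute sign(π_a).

+1

Start at x=256: 256 → 196 → 301 → 31 → 331 → 151 → 121 → … (one orbit).
Cycle type of π: 11×30 + 1×15; total 45 cycles.
sign(π) = (−1)^{n − #cycles} = (−1)^{345−45} = (−1)^300 = +1.
Check: (211/345) = +1 by Zolotarev.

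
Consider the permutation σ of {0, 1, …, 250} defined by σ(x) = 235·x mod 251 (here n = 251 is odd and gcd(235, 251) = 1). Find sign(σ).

-1

Trace 247: π^k(247) = [247, 64, 231, 69, 151, 94, 2] for k=0..6.
The orbit structure of x ↦ 235x mod 251: 6 orbits of sizes [50, 50, 50, 50, 50, 1].
Σ(ℓ_i−1) = 251−6 = 245; sign = (−1)^245 = -1.
(235|251)_J = -1 (Zolotarev's lemma cross-check).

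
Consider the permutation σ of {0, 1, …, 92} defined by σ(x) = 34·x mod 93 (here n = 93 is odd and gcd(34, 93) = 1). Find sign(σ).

Orbit of 49 under x↦34x: [49, 85, 7, 52, 1, 34, 40]… (length divides ord_93(34)).
π_34 has 6 disjoint cycles with lengths [30, 30, 30, 1, 1, 1] on {0,…,92}.
93 − 6 = 87 transpositions; sign(π) = (−1)^87 = -1.
Check: (34/93) = -1 by Zolotarev.

-1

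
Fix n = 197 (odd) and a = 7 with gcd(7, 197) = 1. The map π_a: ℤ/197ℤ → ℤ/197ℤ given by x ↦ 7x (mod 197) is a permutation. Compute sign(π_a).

+1

Orbit of 181 under x↦7x: [181, 85, 4, 28, 196, 190, 148]… (length divides ord_197(7)).
Cycle lengths of π_7 on ℤ/197ℤ: [98, 98, 1]; 3 cycles in total.
n − c = 197 − 3 = 194; sign = (−1)^194 = +1.
The Jacobi symbol (7|197) = +1 (Zolotarev) agrees.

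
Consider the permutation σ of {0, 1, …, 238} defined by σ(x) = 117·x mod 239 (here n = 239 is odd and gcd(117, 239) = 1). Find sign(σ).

Start at x=67: 67 → 191 → 120 → 178 → 33 → 37 → 27 → … (one orbit).
2 cycles of lengths [238, 1].
n − c = 239 − 2 = 237; sign = (−1)^237 = -1.

-1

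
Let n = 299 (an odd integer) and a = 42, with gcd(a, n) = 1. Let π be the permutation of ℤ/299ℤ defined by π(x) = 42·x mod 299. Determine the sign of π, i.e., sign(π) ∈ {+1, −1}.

-1

Start at x=53: 53 → 133 → 204 → 196 → 159 → 100 → 14 → … (one orbit).
10 cycles of lengths [66, 66, 66, 66, 22, 3, 3, 3, 3, 1].
sign(π) = (−1)^{n − #cycles} = (−1)^{299−10} = (−1)^289 = -1.
Zolotarev: (42|299) = -1, matching the cycle-count sign.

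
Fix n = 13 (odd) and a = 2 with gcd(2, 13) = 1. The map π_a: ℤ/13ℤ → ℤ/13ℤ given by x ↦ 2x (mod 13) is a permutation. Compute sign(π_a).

Orbit of 5 under x↦2x: [5, 10, 7, 1, 2, 4, 8]… (length divides ord_13(2)).
Decompose π into cycles: lengths [12, 1] (2 cycles, including the fixed point 0).
With 2 cycles on 13 points, sign = (−1)^{13−2} = -1.

-1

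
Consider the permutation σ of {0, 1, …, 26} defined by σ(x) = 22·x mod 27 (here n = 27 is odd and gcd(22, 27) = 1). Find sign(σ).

+1

Orbit of 4 under x↦22x: [4, 7, 19, 13, 16, 1, 22]… (length divides ord_27(22)).
The orbit structure of x ↦ 22x mod 27: 7 orbits of sizes [9, 9, 3, 3, 1, 1, 1].
Σ(ℓ_i−1) = 27−7 = 20; sign = (−1)^20 = +1.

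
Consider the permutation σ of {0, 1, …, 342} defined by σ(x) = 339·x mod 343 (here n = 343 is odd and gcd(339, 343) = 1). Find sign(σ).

-1

Orbit of 110 under x↦339x: [110, 246, 45, 163, 34, 207, 201]… (length divides ord_343(339)).
4 cycles of lengths [294, 42, 6, 1].
sign(π) = (−1)^{n − #cycles} = (−1)^{343−4} = (−1)^339 = -1.
Zolotarev: (339|343) = -1, matching the cycle-count sign.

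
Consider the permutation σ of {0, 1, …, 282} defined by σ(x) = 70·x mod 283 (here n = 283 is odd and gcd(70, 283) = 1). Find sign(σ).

+1

Orbit of 185 under x↦70x: [185, 215, 51, 174, 11, 204, 130]… (length divides ord_283(70)).
3 cycles of lengths [141, 141, 1].
With 3 cycles on 283 points, sign = (−1)^{283−3} = +1.
Check: (70/283) = +1 by Zolotarev.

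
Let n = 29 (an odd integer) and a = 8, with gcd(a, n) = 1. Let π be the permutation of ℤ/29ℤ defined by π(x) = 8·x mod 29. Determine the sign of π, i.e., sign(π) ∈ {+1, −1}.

-1

Start at x=7: 7 → 27 → 13 → 17 → 20 → 15 → 4 → … (one orbit).
Cycle lengths of π_8 on ℤ/29ℤ: [28, 1]; 2 cycles in total.
29 − 2 = 27 transpositions; sign(π) = (−1)^27 = -1.
Check: (8/29) = -1 by Zolotarev.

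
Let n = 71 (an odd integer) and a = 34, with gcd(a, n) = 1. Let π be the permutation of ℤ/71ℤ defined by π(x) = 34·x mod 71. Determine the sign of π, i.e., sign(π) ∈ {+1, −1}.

Trace 37: π^k(37) = [37, 51, 30, 26, 32, 23, 1] for k=0..6.
The orbit structure of x ↦ 34x mod 71: 6 orbits of sizes [14, 14, 14, 14, 14, 1].
sign(π) = (−1)^{n − #cycles} = (−1)^{71−6} = (−1)^65 = -1.
Via Zolotarev, sign(π_{34}) = (34|71) = -1.

-1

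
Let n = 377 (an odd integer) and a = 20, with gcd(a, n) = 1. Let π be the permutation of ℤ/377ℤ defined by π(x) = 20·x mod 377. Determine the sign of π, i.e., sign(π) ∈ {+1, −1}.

Trace 223: π^k(223) = [223, 313, 228, 36, 343, 74, 349] for k=0..6.
Cycle type of π: 84×4 + 12 + 7×4 + 1; total 10 cycles.
10 cycles on 377: each ℓ→(−1)^(ℓ−1), product (−1)^367 = -1.
(20|377)_J = -1 (Zolotarev's lemma cross-check).

-1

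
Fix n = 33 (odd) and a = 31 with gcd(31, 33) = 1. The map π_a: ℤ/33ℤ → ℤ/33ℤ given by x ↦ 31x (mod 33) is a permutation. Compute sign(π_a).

+1

Orbit of 16 under x↦31x: [16, 1, 31, 4, 25]… (length divides ord_33(31)).
The orbit structure of x ↦ 31x mod 33: 9 orbits of sizes [5, 5, 5, 5, 5, 5, 1, 1, 1].
n − c = 33 − 9 = 24; sign = (−1)^24 = +1.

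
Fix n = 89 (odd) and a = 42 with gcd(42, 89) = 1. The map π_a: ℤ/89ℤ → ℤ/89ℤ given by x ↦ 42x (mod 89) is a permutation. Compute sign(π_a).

+1

Trace 34: π^k(34) = [34, 4, 79, 25, 71, 45, 21] for k=0..6.
π_42 has 3 disjoint cycles with lengths [44, 44, 1] on {0,…,88}.
Σ(ℓ_i−1) = 89−3 = 86; sign = (−1)^86 = +1.
(42|89)_J = +1 (Zolotarev's lemma cross-check).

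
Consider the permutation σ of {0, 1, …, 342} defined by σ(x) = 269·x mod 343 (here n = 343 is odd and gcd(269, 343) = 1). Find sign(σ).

Orbit of 95 under x↦269x: [95, 173, 232, 325, 303, 216, 137]… (length divides ord_343(269)).
π_269 has 4 disjoint cycles with lengths [294, 42, 6, 1] on {0,…,342}.
sign(π) = (−1)^{n − #cycles} = (−1)^{343−4} = (−1)^339 = -1.
Via Zolotarev, sign(π_{269}) = (269|343) = -1.

-1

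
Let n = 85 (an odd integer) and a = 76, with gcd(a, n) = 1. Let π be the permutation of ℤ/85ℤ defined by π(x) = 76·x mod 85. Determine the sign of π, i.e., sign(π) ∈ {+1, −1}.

Orbit of 36 under x↦76x: [36, 16, 26, 21, 66, 1, 76]… (length divides ord_85(76)).
15 cycles of lengths [8, 8, 8, 8, 8, 8, 8, 8, 8, 8, 1, 1, 1, 1, 1].
85 − 15 = 70 transpositions; sign(π) = (−1)^70 = +1.
(76|85)_J = +1 (Zolotarev's lemma cross-check).

+1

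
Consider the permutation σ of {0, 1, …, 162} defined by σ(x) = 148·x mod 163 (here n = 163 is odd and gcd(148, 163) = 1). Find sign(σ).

-1

Trace 151: π^k(151) = [151, 17, 71, 76, 1, 148, 62] for k=0..6.
Cycle lengths of π_148 on ℤ/163ℤ: [162, 1]; 2 cycles in total.
2 cycles on 163: each ℓ→(−1)^(ℓ−1), product (−1)^161 = -1.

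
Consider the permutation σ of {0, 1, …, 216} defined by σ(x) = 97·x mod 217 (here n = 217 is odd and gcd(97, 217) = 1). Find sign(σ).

Start at x=202: 202 → 64 → 132 → 1 → 97 → 78 → 188 → … (one orbit).
Cycle type of π: 10×18 + 5×6 + 2×3 + 1; total 28 cycles.
28 cycles on 217: each ℓ→(−1)^(ℓ−1), product (−1)^189 = -1.
The Jacobi symbol (97|217) = -1 (Zolotarev) agrees.

-1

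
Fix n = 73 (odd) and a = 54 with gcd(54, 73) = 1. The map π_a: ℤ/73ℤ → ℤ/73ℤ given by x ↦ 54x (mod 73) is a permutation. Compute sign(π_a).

Trace 61: π^k(61) = [61, 9, 48, 37, 27, 71, 38] for k=0..6.
π_54 has 3 disjoint cycles with lengths [36, 36, 1] on {0,…,72}.
With 3 cycles on 73 points, sign = (−1)^{73−3} = +1.

+1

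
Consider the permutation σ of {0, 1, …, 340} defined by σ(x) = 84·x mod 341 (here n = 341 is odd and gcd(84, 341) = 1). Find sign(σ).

+1

Trace 46: π^k(46) = [46, 113, 285, 70, 83, 152, 151] for k=0..6.
Cycle lengths of π_84 on ℤ/341ℤ: [30, 30, 30, 30, 30, 30, 30, 30, 30, 30, 30, 10, 1]; 13 cycles in total.
341 − 13 = 328 transpositions; sign(π) = (−1)^328 = +1.
The Jacobi symbol (84|341) = +1 (Zolotarev) agrees.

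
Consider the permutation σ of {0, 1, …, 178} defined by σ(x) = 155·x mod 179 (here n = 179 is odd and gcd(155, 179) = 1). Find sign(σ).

+1

Trace 93: π^k(93) = [93, 95, 47, 125, 43, 42, 66] for k=0..6.
Cycle type of π: 89×2 + 1; total 3 cycles.
n − c = 179 − 3 = 176; sign = (−1)^176 = +1.
Check: (155/179) = +1 by Zolotarev.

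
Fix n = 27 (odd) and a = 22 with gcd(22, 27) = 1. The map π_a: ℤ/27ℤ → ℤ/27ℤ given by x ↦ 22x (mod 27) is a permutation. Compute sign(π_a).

Orbit of 22 under x↦22x: [22, 25, 10, 4, 7, 19, 13]… (length divides ord_27(22)).
Decompose π into cycles: lengths [9, 9, 3, 3, 1, 1, 1] (7 cycles, including the fixed point 0).
27 − 7 = 20 transpositions; sign(π) = (−1)^20 = +1.
Check: (22/27) = +1 by Zolotarev.

+1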